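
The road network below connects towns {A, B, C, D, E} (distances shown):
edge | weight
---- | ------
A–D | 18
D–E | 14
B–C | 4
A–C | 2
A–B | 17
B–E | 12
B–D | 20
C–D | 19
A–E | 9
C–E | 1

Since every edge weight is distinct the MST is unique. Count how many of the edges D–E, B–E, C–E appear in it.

Sort edges by weight, then run Kruskal:
C–E (1): add — endpoints in different components.
A–C (2): add — endpoints in different components.
B–C (4): add — endpoints in different components.
A–E (9): skip — A and E already connected.
B–E (12): skip — B and E already connected.
D–E (14): add — endpoints in different components.
MST edge set: {C–E, A–C, B–C, D–E}.
Of the listed edges, {D–E, C–E} are in the MST → 2.

2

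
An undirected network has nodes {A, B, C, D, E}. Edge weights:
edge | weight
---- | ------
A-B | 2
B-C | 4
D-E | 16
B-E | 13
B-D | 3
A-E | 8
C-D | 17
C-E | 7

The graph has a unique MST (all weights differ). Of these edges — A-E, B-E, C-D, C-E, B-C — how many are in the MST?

2

Kruskal's algorithm — process edges by increasing weight (ties by edge label):
A-B (2): add. Components now {A,B} {C} {D} {E}
B-D (3): add. Components now {A,B,D} {C} {E}
B-C (4): add. Components now {A,B,C,D} {E}
C-E (7): add. Components now {A,B,C,D,E}
MST edge set: {A-B, B-D, B-C, C-E}.
Of the listed edges, {C-E, B-C} are in the MST → 2.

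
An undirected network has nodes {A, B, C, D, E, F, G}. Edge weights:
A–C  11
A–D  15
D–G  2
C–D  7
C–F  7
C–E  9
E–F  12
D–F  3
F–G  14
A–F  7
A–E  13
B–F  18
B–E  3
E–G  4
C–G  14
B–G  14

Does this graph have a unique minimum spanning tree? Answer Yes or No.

No

Sort edges by weight, then run Kruskal:
D–G (2): add. Components now {A} {B} {C} {D,G} {E} {F}
B–E (3): add. Components now {A} {B,E} {C} {D,G} {F}
D–F (3): add. Components now {A} {B,E} {C} {D,F,G}
E–G (4): add. Components now {A} {B,D,E,F,G} {C}
A–F (7): add. Components now {A,B,D,E,F,G} {C}
C–D (7): add. Components now {A,B,C,D,E,F,G}
Non-tree edge C–F has weight 7, equal to the heaviest edge on its tree cycle — swapping gives another MST of the same weight. Not unique.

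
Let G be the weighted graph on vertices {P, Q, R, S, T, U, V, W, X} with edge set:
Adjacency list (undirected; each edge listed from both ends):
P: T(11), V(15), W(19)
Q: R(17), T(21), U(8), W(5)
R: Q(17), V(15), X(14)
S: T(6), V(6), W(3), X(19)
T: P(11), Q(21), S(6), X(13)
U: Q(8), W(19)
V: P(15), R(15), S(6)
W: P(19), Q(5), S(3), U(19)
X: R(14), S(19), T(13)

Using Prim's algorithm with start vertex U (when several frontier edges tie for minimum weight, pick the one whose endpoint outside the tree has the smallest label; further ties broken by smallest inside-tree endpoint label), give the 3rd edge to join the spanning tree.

S-W

Grow the tree from U using Prim:
Step 1: cheapest edge leaving the tree is Q—U (8); add Q.
Step 2: cheapest edge leaving the tree is Q—W (5); add W.
Step 3: cheapest edge leaving the tree is S—W (3); add S.
Step 4: cheapest edge leaving the tree is S—T (6); add T.
Step 5: cheapest edge leaving the tree is S—V (6); add V.
Step 6: cheapest edge leaving the tree is P—T (11); add P.
Step 7: cheapest edge leaving the tree is T—X (13); add X.
Step 8: cheapest edge leaving the tree is R—X (14); add R.
The 3rd edge added is S—W.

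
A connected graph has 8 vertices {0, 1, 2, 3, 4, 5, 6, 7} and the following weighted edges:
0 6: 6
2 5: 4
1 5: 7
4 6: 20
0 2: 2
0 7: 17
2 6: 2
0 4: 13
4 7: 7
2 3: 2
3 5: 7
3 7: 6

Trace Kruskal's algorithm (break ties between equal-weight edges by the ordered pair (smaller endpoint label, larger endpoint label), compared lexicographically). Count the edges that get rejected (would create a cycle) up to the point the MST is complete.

2

Kruskal's algorithm — process edges by increasing weight (ties by edge label):
0 2 (2): add — endpoints in different components.
2 3 (2): add — endpoints in different components.
2 6 (2): add — endpoints in different components.
2 5 (4): add — endpoints in different components.
0 6 (6): skip — 0 and 6 already connected.
3 7 (6): add — endpoints in different components.
1 5 (7): add — endpoints in different components.
3 5 (7): skip — 3 and 5 already connected.
4 7 (7): add — endpoints in different components.
Edges rejected before the tree was complete: 2.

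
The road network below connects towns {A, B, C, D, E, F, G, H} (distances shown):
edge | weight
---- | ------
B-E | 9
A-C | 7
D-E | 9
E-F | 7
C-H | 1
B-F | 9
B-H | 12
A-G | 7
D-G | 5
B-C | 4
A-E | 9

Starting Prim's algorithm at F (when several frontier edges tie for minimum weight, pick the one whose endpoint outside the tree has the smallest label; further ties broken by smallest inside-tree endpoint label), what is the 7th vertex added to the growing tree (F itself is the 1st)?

Grow the tree from F using Prim:
Step 1: frontier [E-F 7, B-F 9] → take E-F (7); add E.
Step 2: frontier [A-E 9, B-E 9, D-E 9, B-F 9] → take A-E (9); add A.
Step 3: frontier [A-C 7, A-G 7, B-E 9, D-E 9, B-F 9] → take A-C (7); add C.
Step 4: frontier [A-G 7, C-H 1, B-C 4, B-E 9, D-E 9, B-F 9] → take C-H (1); add H.
Step 5: frontier [A-G 7, B-C 4, B-E 9, D-E 9, B-F 9, B-H 12] → take B-C (4); add B.
Step 6: frontier [A-G 7, D-E 9] → take A-G (7); add G.
Step 7: frontier [D-E 9, D-G 5] → take D-G (5); add D.
Vertex order: F, E, A, C, H, B, G, D. The 7th vertex is G.

G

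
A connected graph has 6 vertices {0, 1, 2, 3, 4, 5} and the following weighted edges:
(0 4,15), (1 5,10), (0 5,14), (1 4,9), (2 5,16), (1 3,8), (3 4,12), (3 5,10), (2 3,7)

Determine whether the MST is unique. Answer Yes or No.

No

Kruskal: consider edges lightest-first.
2 3 (7): add. Components now {0} {1} {2,3} {4} {5}
1 3 (8): add. Components now {0} {1,2,3} {4} {5}
1 4 (9): add. Components now {0} {1,2,3,4} {5}
1 5 (10): add. Components now {0} {1,2,3,4,5}
3 5 (10): skip — 3 and 5 already connected.
3 4 (12): skip — 3 and 4 already connected.
0 5 (14): add. Components now {0,1,2,3,4,5}
Non-tree edge 3 5 has weight 10, equal to the heaviest edge on its tree cycle — swapping gives another MST of the same weight. Not unique.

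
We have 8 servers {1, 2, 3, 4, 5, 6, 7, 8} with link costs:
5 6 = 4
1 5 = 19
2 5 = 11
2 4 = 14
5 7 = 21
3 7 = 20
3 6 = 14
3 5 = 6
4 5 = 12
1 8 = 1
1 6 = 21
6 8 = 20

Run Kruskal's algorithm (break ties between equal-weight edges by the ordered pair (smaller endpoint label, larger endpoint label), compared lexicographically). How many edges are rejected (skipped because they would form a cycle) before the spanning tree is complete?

2

Sort edges by weight, then run Kruskal:
1 8 (1): add — endpoints in different components.
5 6 (4): add — endpoints in different components.
3 5 (6): add — endpoints in different components.
2 5 (11): add — endpoints in different components.
4 5 (12): add — endpoints in different components.
2 4 (14): skip — 2 and 4 already connected.
3 6 (14): skip — 3 and 6 already connected.
1 5 (19): add — endpoints in different components.
3 7 (20): add — endpoints in different components.
Edges rejected before the tree was complete: 2.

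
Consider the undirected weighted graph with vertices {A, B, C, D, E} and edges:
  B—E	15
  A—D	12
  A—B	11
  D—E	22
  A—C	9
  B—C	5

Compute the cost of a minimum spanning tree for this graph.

41

Grow the tree from E using Prim:
Step 1: cheapest edge leaving the tree is B—E (15); add B.
Step 2: cheapest edge leaving the tree is B—C (5); add C.
Step 3: cheapest edge leaving the tree is A—C (9); add A.
Step 4: cheapest edge leaving the tree is A—D (12); add D.
MST edges: B—E, B—C, A—C, A—D; total weight 15+5+9+12 = 41.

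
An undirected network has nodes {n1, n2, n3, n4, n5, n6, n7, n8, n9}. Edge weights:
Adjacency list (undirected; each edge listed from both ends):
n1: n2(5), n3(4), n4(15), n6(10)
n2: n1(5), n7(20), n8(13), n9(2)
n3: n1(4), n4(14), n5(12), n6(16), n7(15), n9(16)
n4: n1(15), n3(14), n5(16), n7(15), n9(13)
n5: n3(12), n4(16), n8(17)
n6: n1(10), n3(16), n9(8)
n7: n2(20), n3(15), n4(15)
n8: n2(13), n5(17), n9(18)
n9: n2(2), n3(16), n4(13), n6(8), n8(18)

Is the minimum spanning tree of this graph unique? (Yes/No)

Sort edges by weight, then run Kruskal:
n2-n9 (2): add — endpoints in different components.
n1-n3 (4): add — endpoints in different components.
n1-n2 (5): add — endpoints in different components.
n6-n9 (8): add — endpoints in different components.
n1-n6 (10): skip — n6 and n1 already connected.
n3-n5 (12): add — endpoints in different components.
n2-n8 (13): add — endpoints in different components.
n4-n9 (13): add — endpoints in different components.
n3-n4 (14): skip — n4 and n3 already connected.
n1-n4 (15): skip — n4 and n1 already connected.
n3-n7 (15): add — endpoints in different components.
Non-tree edge n4-n7 has weight 15, equal to the heaviest edge on its tree cycle — swapping gives another MST of the same weight. Not unique.

No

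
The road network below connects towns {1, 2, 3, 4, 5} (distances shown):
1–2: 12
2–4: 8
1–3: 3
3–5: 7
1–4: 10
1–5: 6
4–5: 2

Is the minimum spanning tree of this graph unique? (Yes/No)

Yes

Sort edges by weight, then run Kruskal:
4–5 (2): add — endpoints in different components.
1–3 (3): add — endpoints in different components.
1–5 (6): add — endpoints in different components.
3–5 (7): skip — 3 and 5 already connected.
2–4 (8): add — endpoints in different components.
Every non-tree edge has weight strictly greater than the heaviest edge on the tree path between its endpoints, so the MST is unique.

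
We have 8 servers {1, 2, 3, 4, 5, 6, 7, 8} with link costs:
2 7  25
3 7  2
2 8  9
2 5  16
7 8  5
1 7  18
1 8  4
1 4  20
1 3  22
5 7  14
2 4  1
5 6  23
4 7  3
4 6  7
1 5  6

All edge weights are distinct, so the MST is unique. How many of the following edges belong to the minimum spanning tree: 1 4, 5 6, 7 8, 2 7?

Kruskal: consider edges lightest-first.
2 4 (1): add — endpoints in different components.
3 7 (2): add — endpoints in different components.
4 7 (3): add — endpoints in different components.
1 8 (4): add — endpoints in different components.
7 8 (5): add — endpoints in different components.
1 5 (6): add — endpoints in different components.
4 6 (7): add — endpoints in different components.
MST edge set: {2 4, 3 7, 4 7, 1 8, 7 8, 1 5, 4 6}.
Of the listed edges, {7 8} are in the MST → 1.

1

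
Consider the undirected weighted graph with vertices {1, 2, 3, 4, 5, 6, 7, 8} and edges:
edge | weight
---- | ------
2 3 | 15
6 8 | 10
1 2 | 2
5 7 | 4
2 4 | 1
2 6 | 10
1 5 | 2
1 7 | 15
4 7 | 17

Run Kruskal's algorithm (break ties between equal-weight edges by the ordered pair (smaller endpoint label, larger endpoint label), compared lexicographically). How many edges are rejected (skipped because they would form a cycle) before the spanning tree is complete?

Kruskal's algorithm — process edges by increasing weight (ties by edge label):
2 4 (1): add — endpoints in different components.
1 2 (2): add — endpoints in different components.
1 5 (2): add — endpoints in different components.
5 7 (4): add — endpoints in different components.
2 6 (10): add — endpoints in different components.
6 8 (10): add — endpoints in different components.
1 7 (15): skip — 1 and 7 already connected.
2 3 (15): add — endpoints in different components.
Edges rejected before the tree was complete: 1.

1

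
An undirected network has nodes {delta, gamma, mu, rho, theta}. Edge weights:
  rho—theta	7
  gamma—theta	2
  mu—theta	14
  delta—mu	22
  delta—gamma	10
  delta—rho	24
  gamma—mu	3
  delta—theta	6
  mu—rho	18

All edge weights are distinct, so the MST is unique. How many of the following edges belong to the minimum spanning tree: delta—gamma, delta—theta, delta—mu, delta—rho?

1

Kruskal's algorithm — process edges by increasing weight (ties by edge label):
gamma—theta (2): add. Components now {rho} {delta} {gamma,theta} {mu}
gamma—mu (3): add. Components now {rho} {delta} {gamma,mu,theta}
delta—theta (6): add. Components now {rho} {delta,gamma,mu,theta}
rho—theta (7): add. Components now {delta,gamma,mu,rho,theta}
MST edge set: {gamma—theta, gamma—mu, delta—theta, rho—theta}.
Of the listed edges, {delta—theta} are in the MST → 1.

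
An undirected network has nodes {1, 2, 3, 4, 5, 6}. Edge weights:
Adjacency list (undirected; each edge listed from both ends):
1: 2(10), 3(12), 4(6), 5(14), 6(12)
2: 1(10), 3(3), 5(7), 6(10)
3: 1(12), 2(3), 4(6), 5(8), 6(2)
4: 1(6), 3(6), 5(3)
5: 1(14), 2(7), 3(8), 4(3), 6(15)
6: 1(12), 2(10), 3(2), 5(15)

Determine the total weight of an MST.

Prim's algorithm from 5:
Step 1: frontier [4 5 3, 2 5 7, 3 5 8, 1 5 14, 5 6 15] → take 4 5 (3); add 4.
Step 2: frontier [1 4 6, 3 4 6, 2 5 7, 3 5 8, 1 5 14, 5 6 15] → take 1 4 (6); add 1.
Step 3: frontier [1 2 10, 1 3 12, 1 6 12, 3 4 6, 2 5 7, 3 5 8, 5 6 15] → take 3 4 (6); add 3.
Step 4: frontier [1 2 10, 1 6 12, 3 6 2, 2 3 3, 2 5 7, 5 6 15] → take 3 6 (2); add 6.
Step 5: frontier [1 2 10, 2 3 3, 2 5 7, 2 6 10] → take 2 3 (3); add 2.
MST edges: 4 5, 1 4, 3 4, 3 6, 2 3; total weight 3+6+6+2+3 = 20.

20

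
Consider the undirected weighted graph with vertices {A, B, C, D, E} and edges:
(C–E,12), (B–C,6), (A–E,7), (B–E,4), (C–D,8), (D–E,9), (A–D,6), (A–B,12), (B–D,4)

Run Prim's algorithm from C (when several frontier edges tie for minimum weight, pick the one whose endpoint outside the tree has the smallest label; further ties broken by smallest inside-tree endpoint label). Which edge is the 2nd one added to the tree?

Prim, starting at C.
Step 1: cheapest edge leaving the tree is B–C (6); add B.
Step 2: cheapest edge leaving the tree is B–D (4); add D.
Step 3: cheapest edge leaving the tree is B–E (4); add E.
Step 4: cheapest edge leaving the tree is A–D (6); add A.
The 2nd edge added is B–D.

B-D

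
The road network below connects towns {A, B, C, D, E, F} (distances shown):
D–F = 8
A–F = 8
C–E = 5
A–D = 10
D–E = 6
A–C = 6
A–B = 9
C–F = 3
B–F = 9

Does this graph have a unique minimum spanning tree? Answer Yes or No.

No

Sort edges by weight, then run Kruskal:
C–F (3): add. Components now {A} {B} {C,F} {D} {E}
C–E (5): add. Components now {A} {B} {C,E,F} {D}
A–C (6): add. Components now {A,C,E,F} {B} {D}
D–E (6): add. Components now {A,C,D,E,F} {B}
A–F (8): skip — A and F already connected.
D–F (8): skip — D and F already connected.
A–B (9): add. Components now {A,B,C,D,E,F}
Non-tree edge B–F has weight 9, equal to the heaviest edge on its tree cycle — swapping gives another MST of the same weight. Not unique.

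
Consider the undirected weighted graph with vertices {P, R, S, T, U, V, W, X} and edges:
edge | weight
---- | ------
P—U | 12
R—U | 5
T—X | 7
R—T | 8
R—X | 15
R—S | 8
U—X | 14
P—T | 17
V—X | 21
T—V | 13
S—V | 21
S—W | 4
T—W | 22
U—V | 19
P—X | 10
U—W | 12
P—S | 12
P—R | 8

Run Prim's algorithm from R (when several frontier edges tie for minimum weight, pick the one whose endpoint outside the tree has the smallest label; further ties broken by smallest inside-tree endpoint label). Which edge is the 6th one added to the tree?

T-X

Prim's algorithm from R:
Step 1: cheapest edge leaving the tree is R—U (5); add U.
Step 2: cheapest edge leaving the tree is P—R (8); add P.
Step 3: cheapest edge leaving the tree is R—S (8); add S.
Step 4: cheapest edge leaving the tree is S—W (4); add W.
Step 5: cheapest edge leaving the tree is R—T (8); add T.
Step 6: cheapest edge leaving the tree is T—X (7); add X.
Step 7: cheapest edge leaving the tree is T—V (13); add V.
The 6th edge added is T—X.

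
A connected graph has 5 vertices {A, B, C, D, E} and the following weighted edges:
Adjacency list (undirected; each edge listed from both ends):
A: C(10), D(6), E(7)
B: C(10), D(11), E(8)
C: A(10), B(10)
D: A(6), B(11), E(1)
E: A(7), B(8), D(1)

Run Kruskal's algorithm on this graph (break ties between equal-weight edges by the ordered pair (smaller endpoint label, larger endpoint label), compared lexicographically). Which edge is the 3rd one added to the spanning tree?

B-E

Sort edges by weight, then run Kruskal:
D-E (1): add. Components now {A} {B} {C} {D,E}
A-D (6): add. Components now {A,D,E} {B} {C}
A-E (7): skip — A and E already connected.
B-E (8): add. Components now {A,B,D,E} {C}
A-C (10): add. Components now {A,B,C,D,E}
The 3rd edge added is B-E.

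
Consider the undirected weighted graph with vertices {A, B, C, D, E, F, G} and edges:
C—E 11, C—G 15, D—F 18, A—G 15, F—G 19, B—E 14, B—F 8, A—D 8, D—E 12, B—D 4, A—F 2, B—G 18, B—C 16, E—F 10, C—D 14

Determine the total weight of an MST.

50

Prim, starting at C.
Step 1: cheapest edge leaving the tree is C—E (11); add E.
Step 2: cheapest edge leaving the tree is E—F (10); add F.
Step 3: cheapest edge leaving the tree is A—F (2); add A.
Step 4: cheapest edge leaving the tree is B—F (8); add B.
Step 5: cheapest edge leaving the tree is B—D (4); add D.
Step 6: cheapest edge leaving the tree is A—G (15); add G.
MST edges: C—E, E—F, A—F, B—F, B—D, A—G; total weight 11+10+2+8+4+15 = 50.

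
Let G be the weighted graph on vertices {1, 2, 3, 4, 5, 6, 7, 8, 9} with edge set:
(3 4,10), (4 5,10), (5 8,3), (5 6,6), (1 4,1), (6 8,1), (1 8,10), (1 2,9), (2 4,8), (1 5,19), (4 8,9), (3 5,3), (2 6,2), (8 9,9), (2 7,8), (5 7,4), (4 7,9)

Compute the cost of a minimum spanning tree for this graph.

Sort edges by weight, then run Kruskal:
1 4 (1): add — endpoints in different components.
6 8 (1): add — endpoints in different components.
2 6 (2): add — endpoints in different components.
3 5 (3): add — endpoints in different components.
5 8 (3): add — endpoints in different components.
5 7 (4): add — endpoints in different components.
5 6 (6): skip — 5 and 6 already connected.
2 4 (8): add — endpoints in different components.
2 7 (8): skip — 2 and 7 already connected.
1 2 (9): skip — 1 and 2 already connected.
4 7 (9): skip — 4 and 7 already connected.
4 8 (9): skip — 4 and 8 already connected.
8 9 (9): add — endpoints in different components.
MST edges: 1 4, 6 8, 2 6, 3 5, 5 8, 5 7, 2 4, 8 9; total weight 1+1+2+3+3+4+8+9 = 31.

31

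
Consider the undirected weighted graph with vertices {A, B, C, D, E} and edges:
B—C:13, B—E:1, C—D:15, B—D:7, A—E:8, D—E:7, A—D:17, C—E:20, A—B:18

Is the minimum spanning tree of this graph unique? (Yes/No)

No

Kruskal's algorithm — process edges by increasing weight (ties by edge label):
B—E (1): add. Components now {A} {B,E} {C} {D}
B—D (7): add. Components now {A} {B,D,E} {C}
D—E (7): skip — D and E already connected.
A—E (8): add. Components now {A,B,D,E} {C}
B—C (13): add. Components now {A,B,C,D,E}
Non-tree edge D—E has weight 7, equal to the heaviest edge on its tree cycle — swapping gives another MST of the same weight. Not unique.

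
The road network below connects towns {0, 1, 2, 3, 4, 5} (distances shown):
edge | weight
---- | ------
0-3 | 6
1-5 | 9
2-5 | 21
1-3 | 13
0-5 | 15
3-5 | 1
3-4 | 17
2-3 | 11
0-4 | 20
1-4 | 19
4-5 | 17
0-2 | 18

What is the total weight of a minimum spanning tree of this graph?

Prim, starting at 5.
Step 1: cheapest edge leaving the tree is 3-5 (1); add 3.
Step 2: cheapest edge leaving the tree is 0-3 (6); add 0.
Step 3: cheapest edge leaving the tree is 1-5 (9); add 1.
Step 4: cheapest edge leaving the tree is 2-3 (11); add 2.
Step 5: cheapest edge leaving the tree is 3-4 (17); add 4.
MST edges: 3-5, 0-3, 1-5, 2-3, 3-4; total weight 1+6+9+11+17 = 44.

44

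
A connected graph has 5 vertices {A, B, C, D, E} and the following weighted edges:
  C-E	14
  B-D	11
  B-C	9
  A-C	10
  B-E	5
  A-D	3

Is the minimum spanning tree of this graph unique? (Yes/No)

Yes

Kruskal: consider edges lightest-first.
A-D (3): add. Components now {A,D} {B} {C} {E}
B-E (5): add. Components now {A,D} {B,E} {C}
B-C (9): add. Components now {A,D} {B,C,E}
A-C (10): add. Components now {A,B,C,D,E}
Every non-tree edge has weight strictly greater than the heaviest edge on the tree path between its endpoints, so the MST is unique.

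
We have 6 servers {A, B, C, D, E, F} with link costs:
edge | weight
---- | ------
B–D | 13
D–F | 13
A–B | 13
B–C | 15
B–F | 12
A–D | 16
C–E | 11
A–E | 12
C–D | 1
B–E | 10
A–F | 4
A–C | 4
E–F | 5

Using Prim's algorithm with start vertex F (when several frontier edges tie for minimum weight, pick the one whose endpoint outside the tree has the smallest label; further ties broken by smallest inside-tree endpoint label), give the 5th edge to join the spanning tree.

Grow the tree from F using Prim:
Step 1: cheapest edge leaving the tree is A–F (4); add A.
Step 2: cheapest edge leaving the tree is A–C (4); add C.
Step 3: cheapest edge leaving the tree is C–D (1); add D.
Step 4: cheapest edge leaving the tree is E–F (5); add E.
Step 5: cheapest edge leaving the tree is B–E (10); add B.
The 5th edge added is B–E.

B-E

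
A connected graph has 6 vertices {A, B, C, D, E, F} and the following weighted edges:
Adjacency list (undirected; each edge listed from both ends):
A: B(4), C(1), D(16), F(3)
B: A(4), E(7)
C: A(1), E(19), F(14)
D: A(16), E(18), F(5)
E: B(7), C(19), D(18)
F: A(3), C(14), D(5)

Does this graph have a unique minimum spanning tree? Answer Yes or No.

Kruskal: consider edges lightest-first.
A-C (1): add — endpoints in different components.
A-F (3): add — endpoints in different components.
A-B (4): add — endpoints in different components.
D-F (5): add — endpoints in different components.
B-E (7): add — endpoints in different components.
Every non-tree edge has weight strictly greater than the heaviest edge on the tree path between its endpoints, so the MST is unique.

Yes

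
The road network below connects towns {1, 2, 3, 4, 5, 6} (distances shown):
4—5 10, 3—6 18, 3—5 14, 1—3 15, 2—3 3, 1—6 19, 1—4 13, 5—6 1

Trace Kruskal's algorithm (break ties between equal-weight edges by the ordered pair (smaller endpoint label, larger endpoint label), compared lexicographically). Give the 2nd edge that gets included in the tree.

2-3

Kruskal's algorithm — process edges by increasing weight (ties by edge label):
5—6 (1): add — endpoints in different components.
2—3 (3): add — endpoints in different components.
4—5 (10): add — endpoints in different components.
1—4 (13): add — endpoints in different components.
3—5 (14): add — endpoints in different components.
The 2nd edge added is 2—3.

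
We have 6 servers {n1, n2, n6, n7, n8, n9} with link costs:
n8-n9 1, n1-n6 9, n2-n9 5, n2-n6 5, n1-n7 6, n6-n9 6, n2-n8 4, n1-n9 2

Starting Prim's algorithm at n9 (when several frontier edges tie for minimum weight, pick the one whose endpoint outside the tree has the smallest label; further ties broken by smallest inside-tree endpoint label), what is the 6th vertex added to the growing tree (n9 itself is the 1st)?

n7

Prim's algorithm from n9:
Step 1: frontier [n8-n9 1, n1-n9 2, n2-n9 5, n6-n9 6] → take n8-n9 (1); add n8.
Step 2: frontier [n2-n8 4, n1-n9 2, n2-n9 5, n6-n9 6] → take n1-n9 (2); add n1.
Step 3: frontier [n1-n7 6, n1-n6 9, n2-n8 4, n2-n9 5, n6-n9 6] → take n2-n8 (4); add n2.
Step 4: frontier [n1-n7 6, n1-n6 9, n2-n6 5, n6-n9 6] → take n2-n6 (5); add n6.
Step 5: frontier [n1-n7 6] → take n1-n7 (6); add n7.
Vertex order: n9, n8, n1, n2, n6, n7. The 6th vertex is n7.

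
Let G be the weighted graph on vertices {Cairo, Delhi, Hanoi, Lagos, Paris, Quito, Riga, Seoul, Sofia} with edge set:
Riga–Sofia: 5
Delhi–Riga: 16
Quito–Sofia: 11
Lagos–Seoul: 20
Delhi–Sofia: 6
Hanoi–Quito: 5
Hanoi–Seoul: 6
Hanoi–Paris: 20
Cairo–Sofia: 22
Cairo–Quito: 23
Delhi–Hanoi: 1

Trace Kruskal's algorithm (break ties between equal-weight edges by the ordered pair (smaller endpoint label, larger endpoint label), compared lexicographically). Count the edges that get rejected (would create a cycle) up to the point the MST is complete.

2

Sort edges by weight, then run Kruskal:
Delhi–Hanoi (1): add — endpoints in different components.
Hanoi–Quito (5): add — endpoints in different components.
Riga–Sofia (5): add — endpoints in different components.
Delhi–Sofia (6): add — endpoints in different components.
Hanoi–Seoul (6): add — endpoints in different components.
Quito–Sofia (11): skip — Quito and Sofia already connected.
Delhi–Riga (16): skip — Delhi and Riga already connected.
Hanoi–Paris (20): add — endpoints in different components.
Lagos–Seoul (20): add — endpoints in different components.
Cairo–Sofia (22): add — endpoints in different components.
Edges rejected before the tree was complete: 2.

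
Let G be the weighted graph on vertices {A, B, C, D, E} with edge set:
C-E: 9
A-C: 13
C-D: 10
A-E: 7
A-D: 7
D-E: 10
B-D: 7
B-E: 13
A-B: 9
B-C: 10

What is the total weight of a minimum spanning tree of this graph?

30

Kruskal: consider edges lightest-first.
A-D (7): add. Components now {A,D} {B} {C} {E}
A-E (7): add. Components now {A,D,E} {B} {C}
B-D (7): add. Components now {A,B,D,E} {C}
A-B (9): skip — A and B already connected.
C-E (9): add. Components now {A,B,C,D,E}
MST edges: A-D, A-E, B-D, C-E; total weight 7+7+7+9 = 30.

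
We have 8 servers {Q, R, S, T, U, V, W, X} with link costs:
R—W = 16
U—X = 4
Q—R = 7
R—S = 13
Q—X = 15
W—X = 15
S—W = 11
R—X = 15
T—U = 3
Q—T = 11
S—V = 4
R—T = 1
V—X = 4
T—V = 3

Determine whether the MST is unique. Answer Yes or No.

No

Sort edges by weight, then run Kruskal:
R—T (1): add — endpoints in different components.
T—U (3): add — endpoints in different components.
T—V (3): add — endpoints in different components.
S—V (4): add — endpoints in different components.
U—X (4): add — endpoints in different components.
V—X (4): skip — V and X already connected.
Q—R (7): add — endpoints in different components.
Q—T (11): skip — T and Q already connected.
S—W (11): add — endpoints in different components.
Non-tree edge V—X has weight 4, equal to the heaviest edge on its tree cycle — swapping gives another MST of the same weight. Not unique.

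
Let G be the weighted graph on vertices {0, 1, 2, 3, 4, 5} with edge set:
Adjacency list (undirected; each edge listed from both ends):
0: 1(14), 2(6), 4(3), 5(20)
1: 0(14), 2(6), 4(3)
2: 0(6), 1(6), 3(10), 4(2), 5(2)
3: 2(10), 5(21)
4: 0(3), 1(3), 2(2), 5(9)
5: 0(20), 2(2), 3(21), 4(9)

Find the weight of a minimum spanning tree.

20

Grow the tree from 0 using Prim:
Step 1: frontier [0-4 3, 0-2 6, 0-1 14, 0-5 20] → take 0-4 (3); add 4.
Step 2: frontier [0-2 6, 0-1 14, 0-5 20, 2-4 2, 1-4 3, 4-5 9] → take 2-4 (2); add 2.
Step 3: frontier [0-1 14, 0-5 20, 2-5 2, 1-2 6, 2-3 10, 1-4 3, 4-5 9] → take 2-5 (2); add 5.
Step 4: frontier [0-1 14, 1-2 6, 2-3 10, 1-4 3, 3-5 21] → take 1-4 (3); add 1.
Step 5: frontier [2-3 10, 3-5 21] → take 2-3 (10); add 3.
MST edges: 0-4, 2-4, 2-5, 1-4, 2-3; total weight 3+2+2+3+10 = 20.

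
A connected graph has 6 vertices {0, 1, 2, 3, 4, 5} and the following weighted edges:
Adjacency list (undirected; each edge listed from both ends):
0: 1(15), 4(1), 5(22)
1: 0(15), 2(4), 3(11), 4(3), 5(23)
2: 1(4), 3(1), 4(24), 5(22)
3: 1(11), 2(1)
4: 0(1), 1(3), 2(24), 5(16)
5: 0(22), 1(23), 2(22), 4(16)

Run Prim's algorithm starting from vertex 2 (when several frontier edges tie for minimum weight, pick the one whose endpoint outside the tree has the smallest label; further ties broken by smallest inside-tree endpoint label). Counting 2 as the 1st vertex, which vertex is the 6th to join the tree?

5

Prim, starting at 2.
Step 1: frontier [2-3 1, 1-2 4, 2-5 22, 2-4 24] → take 2-3 (1); add 3.
Step 2: frontier [1-2 4, 2-5 22, 2-4 24, 1-3 11] → take 1-2 (4); add 1.
Step 3: frontier [1-4 3, 0-1 15, 1-5 23, 2-5 22, 2-4 24] → take 1-4 (3); add 4.
Step 4: frontier [0-1 15, 1-5 23, 2-5 22, 0-4 1, 4-5 16] → take 0-4 (1); add 0.
Step 5: frontier [0-5 22, 1-5 23, 2-5 22, 4-5 16] → take 4-5 (16); add 5.
Vertex order: 2, 3, 1, 4, 0, 5. The 6th vertex is 5.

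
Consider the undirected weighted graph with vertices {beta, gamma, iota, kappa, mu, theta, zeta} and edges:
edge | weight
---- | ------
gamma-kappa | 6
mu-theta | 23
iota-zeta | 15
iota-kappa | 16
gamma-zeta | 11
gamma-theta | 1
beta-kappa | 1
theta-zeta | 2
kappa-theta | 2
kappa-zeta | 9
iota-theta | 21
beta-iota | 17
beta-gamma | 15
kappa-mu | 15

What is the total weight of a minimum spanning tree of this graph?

36

Prim's algorithm from beta:
Step 1: frontier [beta-kappa 1, beta-gamma 15, beta-iota 17] → take beta-kappa (1); add kappa.
Step 2: frontier [beta-gamma 15, beta-iota 17, kappa-theta 2, gamma-kappa 6, kappa-zeta 9, kappa-mu 15, iota-kappa 16] → take kappa-theta (2); add theta.
Step 3: frontier [beta-gamma 15, beta-iota 17, gamma-kappa 6, kappa-zeta 9, kappa-mu 15, iota-kappa 16, gamma-theta 1, theta-zeta 2, iota-theta 21, mu-theta 23] → take gamma-theta (1); add gamma.
Step 4: frontier [beta-iota 17, gamma-zeta 11, kappa-zeta 9, kappa-mu 15, iota-kappa 16, theta-zeta 2, iota-theta 21, mu-theta 23] → take theta-zeta (2); add zeta.
Step 5: frontier [beta-iota 17, kappa-mu 15, iota-kappa 16, iota-theta 21, mu-theta 23, iota-zeta 15] → take iota-zeta (15); add iota.
Step 6: frontier [kappa-mu 15, mu-theta 23] → take kappa-mu (15); add mu.
MST edges: beta-kappa, kappa-theta, gamma-theta, theta-zeta, iota-zeta, kappa-mu; total weight 1+2+1+2+15+15 = 36.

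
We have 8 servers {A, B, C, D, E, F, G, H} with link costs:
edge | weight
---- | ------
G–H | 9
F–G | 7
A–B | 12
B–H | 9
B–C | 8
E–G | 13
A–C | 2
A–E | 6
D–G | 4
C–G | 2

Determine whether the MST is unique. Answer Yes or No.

No

Kruskal's algorithm — process edges by increasing weight (ties by edge label):
A–C (2): add — endpoints in different components.
C–G (2): add — endpoints in different components.
D–G (4): add — endpoints in different components.
A–E (6): add — endpoints in different components.
F–G (7): add — endpoints in different components.
B–C (8): add — endpoints in different components.
B–H (9): add — endpoints in different components.
Non-tree edge G–H has weight 9, equal to the heaviest edge on its tree cycle — swapping gives another MST of the same weight. Not unique.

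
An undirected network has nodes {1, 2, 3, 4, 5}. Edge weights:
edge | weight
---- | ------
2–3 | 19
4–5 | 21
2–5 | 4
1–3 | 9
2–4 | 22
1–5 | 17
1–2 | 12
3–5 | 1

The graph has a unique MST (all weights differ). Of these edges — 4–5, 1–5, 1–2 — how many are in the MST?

1

Kruskal's algorithm — process edges by increasing weight (ties by edge label):
3–5 (1): add. Components now {1} {2} {3,5} {4}
2–5 (4): add. Components now {1} {2,3,5} {4}
1–3 (9): add. Components now {1,2,3,5} {4}
1–2 (12): skip — 1 and 2 already connected.
1–5 (17): skip — 1 and 5 already connected.
2–3 (19): skip — 2 and 3 already connected.
4–5 (21): add. Components now {1,2,3,4,5}
MST edge set: {3–5, 2–5, 1–3, 4–5}.
Of the listed edges, {4–5} are in the MST → 1.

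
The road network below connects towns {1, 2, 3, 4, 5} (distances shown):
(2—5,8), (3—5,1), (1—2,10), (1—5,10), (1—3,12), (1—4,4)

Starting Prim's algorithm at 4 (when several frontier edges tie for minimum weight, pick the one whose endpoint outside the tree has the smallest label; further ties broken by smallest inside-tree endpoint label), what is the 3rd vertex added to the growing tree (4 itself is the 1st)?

Prim, starting at 4.
Step 1: frontier [1—4 4] → take 1—4 (4); add 1.
Step 2: frontier [1—2 10, 1—5 10, 1—3 12] → take 1—2 (10); add 2.
Step 3: frontier [1—5 10, 1—3 12, 2—5 8] → take 2—5 (8); add 5.
Step 4: frontier [1—3 12, 3—5 1] → take 3—5 (1); add 3.
Vertex order: 4, 1, 2, 5, 3. The 3rd vertex is 2.

2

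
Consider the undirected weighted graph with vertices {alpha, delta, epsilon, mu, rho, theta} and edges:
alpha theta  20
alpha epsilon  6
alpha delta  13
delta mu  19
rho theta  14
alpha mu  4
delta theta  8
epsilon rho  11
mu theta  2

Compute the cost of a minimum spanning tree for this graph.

31

Prim's algorithm from rho:
Step 1: cheapest edge leaving the tree is epsilon rho (11); add epsilon.
Step 2: cheapest edge leaving the tree is alpha epsilon (6); add alpha.
Step 3: cheapest edge leaving the tree is alpha mu (4); add mu.
Step 4: cheapest edge leaving the tree is mu theta (2); add theta.
Step 5: cheapest edge leaving the tree is delta theta (8); add delta.
MST edges: epsilon rho, alpha epsilon, alpha mu, mu theta, delta theta; total weight 11+6+4+2+8 = 31.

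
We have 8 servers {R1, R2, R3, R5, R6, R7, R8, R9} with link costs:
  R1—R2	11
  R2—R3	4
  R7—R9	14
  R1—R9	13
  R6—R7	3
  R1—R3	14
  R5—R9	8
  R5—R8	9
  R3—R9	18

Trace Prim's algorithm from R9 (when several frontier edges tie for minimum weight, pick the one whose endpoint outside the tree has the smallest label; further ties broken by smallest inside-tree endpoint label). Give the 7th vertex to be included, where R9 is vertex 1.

Grow the tree from R9 using Prim:
Step 1: cheapest edge leaving the tree is R5—R9 (8); add R5.
Step 2: cheapest edge leaving the tree is R5—R8 (9); add R8.
Step 3: cheapest edge leaving the tree is R1—R9 (13); add R1.
Step 4: cheapest edge leaving the tree is R1—R2 (11); add R2.
Step 5: cheapest edge leaving the tree is R2—R3 (4); add R3.
Step 6: cheapest edge leaving the tree is R7—R9 (14); add R7.
Step 7: cheapest edge leaving the tree is R6—R7 (3); add R6.
Vertex order: R9, R5, R8, R1, R2, R3, R7, R6. The 7th vertex is R7.

R7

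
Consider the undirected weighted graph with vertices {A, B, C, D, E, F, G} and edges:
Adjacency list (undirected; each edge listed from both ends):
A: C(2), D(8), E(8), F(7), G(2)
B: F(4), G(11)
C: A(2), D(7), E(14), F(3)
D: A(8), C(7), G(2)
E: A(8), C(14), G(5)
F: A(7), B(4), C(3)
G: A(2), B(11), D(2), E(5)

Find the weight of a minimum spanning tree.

18

Grow the tree from D using Prim:
Step 1: cheapest edge leaving the tree is D–G (2); add G.
Step 2: cheapest edge leaving the tree is A–G (2); add A.
Step 3: cheapest edge leaving the tree is A–C (2); add C.
Step 4: cheapest edge leaving the tree is C–F (3); add F.
Step 5: cheapest edge leaving the tree is B–F (4); add B.
Step 6: cheapest edge leaving the tree is E–G (5); add E.
MST edges: D–G, A–G, A–C, C–F, B–F, E–G; total weight 2+2+2+3+4+5 = 18.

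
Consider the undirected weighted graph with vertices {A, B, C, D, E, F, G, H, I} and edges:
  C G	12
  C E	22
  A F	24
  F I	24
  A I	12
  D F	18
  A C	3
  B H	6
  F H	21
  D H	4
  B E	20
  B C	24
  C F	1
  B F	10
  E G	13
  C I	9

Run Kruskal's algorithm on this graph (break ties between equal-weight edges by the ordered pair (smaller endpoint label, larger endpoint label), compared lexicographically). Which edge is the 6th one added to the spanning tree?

B-F

Sort edges by weight, then run Kruskal:
C F (1): add — endpoints in different components.
A C (3): add — endpoints in different components.
D H (4): add — endpoints in different components.
B H (6): add — endpoints in different components.
C I (9): add — endpoints in different components.
B F (10): add — endpoints in different components.
A I (12): skip — A and I already connected.
C G (12): add — endpoints in different components.
E G (13): add — endpoints in different components.
The 6th edge added is B F.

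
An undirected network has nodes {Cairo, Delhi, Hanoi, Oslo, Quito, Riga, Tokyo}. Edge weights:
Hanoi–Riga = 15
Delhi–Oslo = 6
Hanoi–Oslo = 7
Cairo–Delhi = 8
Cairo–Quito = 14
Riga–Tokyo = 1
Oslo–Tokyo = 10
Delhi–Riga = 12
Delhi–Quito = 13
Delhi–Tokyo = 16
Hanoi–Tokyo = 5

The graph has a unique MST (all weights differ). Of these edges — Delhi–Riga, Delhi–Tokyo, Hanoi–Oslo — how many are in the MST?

Kruskal's algorithm — process edges by increasing weight (ties by edge label):
Riga–Tokyo (1): add — endpoints in different components.
Hanoi–Tokyo (5): add — endpoints in different components.
Delhi–Oslo (6): add — endpoints in different components.
Hanoi–Oslo (7): add — endpoints in different components.
Cairo–Delhi (8): add — endpoints in different components.
Oslo–Tokyo (10): skip — Tokyo and Oslo already connected.
Delhi–Riga (12): skip — Delhi and Riga already connected.
Delhi–Quito (13): add — endpoints in different components.
MST edge set: {Riga–Tokyo, Hanoi–Tokyo, Delhi–Oslo, Hanoi–Oslo, Cairo–Delhi, Delhi–Quito}.
Of the listed edges, {Hanoi–Oslo} are in the MST → 1.

1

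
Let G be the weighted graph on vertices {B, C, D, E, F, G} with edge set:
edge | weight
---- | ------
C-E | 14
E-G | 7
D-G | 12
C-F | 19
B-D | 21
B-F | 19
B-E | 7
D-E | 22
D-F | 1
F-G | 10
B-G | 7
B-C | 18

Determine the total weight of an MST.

39

Prim's algorithm from B:
Step 1: frontier [B-E 7, B-G 7, B-C 18, B-F 19, B-D 21] → take B-E (7); add E.
Step 2: frontier [B-G 7, B-C 18, B-F 19, B-D 21, E-G 7, C-E 14, D-E 22] → take B-G (7); add G.
Step 3: frontier [B-C 18, B-F 19, B-D 21, C-E 14, D-E 22, F-G 10, D-G 12] → take F-G (10); add F.
Step 4: frontier [B-C 18, B-D 21, C-E 14, D-E 22, D-F 1, C-F 19, D-G 12] → take D-F (1); add D.
Step 5: frontier [B-C 18, C-E 14, C-F 19] → take C-E (14); add C.
MST edges: B-E, B-G, F-G, D-F, C-E; total weight 7+7+10+1+14 = 39.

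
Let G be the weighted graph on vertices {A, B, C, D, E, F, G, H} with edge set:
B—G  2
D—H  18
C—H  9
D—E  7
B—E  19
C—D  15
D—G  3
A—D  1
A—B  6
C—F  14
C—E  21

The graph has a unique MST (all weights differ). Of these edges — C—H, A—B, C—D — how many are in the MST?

2

Kruskal's algorithm — process edges by increasing weight (ties by edge label):
A—D (1): add — endpoints in different components.
B—G (2): add — endpoints in different components.
D—G (3): add — endpoints in different components.
A—B (6): skip — A and B already connected.
D—E (7): add — endpoints in different components.
C—H (9): add — endpoints in different components.
C—F (14): add — endpoints in different components.
C—D (15): add — endpoints in different components.
MST edge set: {A—D, B—G, D—G, D—E, C—H, C—F, C—D}.
Of the listed edges, {C—H, C—D} are in the MST → 2.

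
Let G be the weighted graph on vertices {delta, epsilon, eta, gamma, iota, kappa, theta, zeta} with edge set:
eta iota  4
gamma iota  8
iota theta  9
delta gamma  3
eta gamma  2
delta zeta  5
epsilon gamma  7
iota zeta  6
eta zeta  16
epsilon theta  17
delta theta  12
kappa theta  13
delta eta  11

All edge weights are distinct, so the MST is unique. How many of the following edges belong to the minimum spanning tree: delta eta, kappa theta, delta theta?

Kruskal: consider edges lightest-first.
eta gamma (2): add — endpoints in different components.
delta gamma (3): add — endpoints in different components.
eta iota (4): add — endpoints in different components.
delta zeta (5): add — endpoints in different components.
iota zeta (6): skip — iota and zeta already connected.
epsilon gamma (7): add — endpoints in different components.
gamma iota (8): skip — iota and gamma already connected.
iota theta (9): add — endpoints in different components.
delta eta (11): skip — eta and delta already connected.
delta theta (12): skip — theta and delta already connected.
kappa theta (13): add — endpoints in different components.
MST edge set: {eta gamma, delta gamma, eta iota, delta zeta, epsilon gamma, iota theta, kappa theta}.
Of the listed edges, {kappa theta} are in the MST → 1.

1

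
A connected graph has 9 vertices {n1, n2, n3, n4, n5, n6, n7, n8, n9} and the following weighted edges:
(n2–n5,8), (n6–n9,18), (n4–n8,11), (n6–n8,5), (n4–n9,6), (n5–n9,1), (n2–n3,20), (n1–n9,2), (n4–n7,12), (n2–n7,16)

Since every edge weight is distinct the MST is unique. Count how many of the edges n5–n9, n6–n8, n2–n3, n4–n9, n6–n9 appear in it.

4

Sort edges by weight, then run Kruskal:
n5–n9 (1): add — endpoints in different components.
n1–n9 (2): add — endpoints in different components.
n6–n8 (5): add — endpoints in different components.
n4–n9 (6): add — endpoints in different components.
n2–n5 (8): add — endpoints in different components.
n4–n8 (11): add — endpoints in different components.
n4–n7 (12): add — endpoints in different components.
n2–n7 (16): skip — n2 and n7 already connected.
n6–n9 (18): skip — n9 and n6 already connected.
n2–n3 (20): add — endpoints in different components.
MST edge set: {n5–n9, n1–n9, n6–n8, n4–n9, n2–n5, n4–n8, n4–n7, n2–n3}.
Of the listed edges, {n5–n9, n6–n8, n2–n3, n4–n9} are in the MST → 4.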